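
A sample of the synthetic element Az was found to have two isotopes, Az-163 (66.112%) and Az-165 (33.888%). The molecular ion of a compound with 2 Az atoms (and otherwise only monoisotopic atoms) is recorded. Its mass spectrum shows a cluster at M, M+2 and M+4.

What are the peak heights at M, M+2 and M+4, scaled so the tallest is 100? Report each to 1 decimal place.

97.5 : 100.0 : 25.6

Each Az atom is independently Az-163 (p = 0.66112) or Az-165 (q = 0.33888); the cluster is the binomial expansion (p + q)^2.
P(M) = 0.66112^2 = 0.437080
P(M+2) = 2 × 0.66112^1 × 0.33888^1 = 0.448081
P(M+4) = 0.33888^2 = 0.114840
The M+2 peak is largest (0.448081); scaling to 100 gives 97.5 : 100.0 : 25.6.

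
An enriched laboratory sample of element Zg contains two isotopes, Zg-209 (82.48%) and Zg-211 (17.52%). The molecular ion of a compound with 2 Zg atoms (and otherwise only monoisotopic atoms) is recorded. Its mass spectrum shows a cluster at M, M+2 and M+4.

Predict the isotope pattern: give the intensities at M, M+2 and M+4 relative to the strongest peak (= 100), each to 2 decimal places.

100.00 : 42.48 : 4.51

Each Zg atom is independently Zg-209 (p = 0.8248) or Zg-211 (q = 0.1752); the cluster is the binomial expansion (p + q)^2.
P(M) = 0.8248^2 = 0.680295
P(M+2) = 2 × 0.8248^1 × 0.1752^1 = 0.289010
P(M+4) = 0.1752^2 = 0.030695
The M peak is largest (0.680295); scaling to 100 gives 100.00 : 42.48 : 4.51.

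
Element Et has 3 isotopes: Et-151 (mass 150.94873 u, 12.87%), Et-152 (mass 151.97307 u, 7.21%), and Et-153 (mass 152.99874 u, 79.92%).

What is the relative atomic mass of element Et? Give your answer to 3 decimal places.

152.661 u

Average mass = Σ (abundance × isotope mass) = 0.1287 × 150.94873 + 0.0721 × 151.97307 + 0.7992 × 152.99874
= 19.427102 + 10.957258 + 122.276593 = 152.660953 u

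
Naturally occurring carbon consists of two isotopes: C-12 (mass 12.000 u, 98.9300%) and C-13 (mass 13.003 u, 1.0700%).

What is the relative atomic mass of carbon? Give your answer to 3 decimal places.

Weight each isotope mass by its fractional abundance: 0.989300 × 12.000 + 0.010700 × 13.003
= 11.8716 + 0.1391 = 12.0107 u

12.011 u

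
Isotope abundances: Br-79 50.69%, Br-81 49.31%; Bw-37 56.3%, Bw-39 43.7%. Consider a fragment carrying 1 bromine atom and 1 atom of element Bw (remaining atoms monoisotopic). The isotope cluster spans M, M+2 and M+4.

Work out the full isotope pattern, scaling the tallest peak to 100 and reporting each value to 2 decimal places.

Bromine pattern (n=1): 0.5069 : 0.4931
Element Bw pattern (n=1): 0.5630 : 0.4370
Convolve the two distributions (both contribute in 2-u steps):
  M: 0.5069×0.5630 = 0.285385
  M+2: 0.5069×0.4370 + 0.4931×0.5630 = 0.499131
  M+4: 0.4931×0.4370 = 0.215485
Scale to base peak (0.499131) = 100: 57.18 : 100.00 : 43.17

57.18 : 100.00 : 43.17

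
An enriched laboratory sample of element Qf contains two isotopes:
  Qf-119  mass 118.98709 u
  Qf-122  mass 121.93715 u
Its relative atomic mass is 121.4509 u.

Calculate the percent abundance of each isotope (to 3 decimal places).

With x = fraction of Qf-119 (so Qf-122 is 1 − x):
118.98709·x + 121.93715·(1 − x) = 121.4509
(118.98709 − 121.93715)·x = 121.4509 − 121.93715
x = -0.48625 / -2.95006 = 0.16483 → 16.483% Qf-119, 83.517% Qf-122.

Qf-119: 16.483%, Qf-122: 83.517%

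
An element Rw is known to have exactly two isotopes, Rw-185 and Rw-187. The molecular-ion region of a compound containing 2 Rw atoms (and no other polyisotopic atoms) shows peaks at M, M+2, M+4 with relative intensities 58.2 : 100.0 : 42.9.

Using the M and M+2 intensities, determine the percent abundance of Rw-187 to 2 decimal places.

46.21%

Write p for the Rw-185 fraction. I(M+2)/I(M) = [C(2,1)·p^1·(1−p)] / p^2 = 2·(1−p)/p = 100.0/58.2 = 1.7182
(1−p)/p = 1.7182/2 = 0.8591  ⇒  p = 1/(1 + 0.8591) = 0.5379
Rw-185: 53.79%, Rw-187: 46.21%.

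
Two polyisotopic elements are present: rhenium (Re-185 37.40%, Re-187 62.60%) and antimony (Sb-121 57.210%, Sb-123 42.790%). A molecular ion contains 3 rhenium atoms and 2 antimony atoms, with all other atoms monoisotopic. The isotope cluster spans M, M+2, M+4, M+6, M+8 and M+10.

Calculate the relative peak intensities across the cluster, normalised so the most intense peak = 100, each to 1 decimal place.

Rhenium pattern (n=3): 0.05231362 : 0.26268713 : 0.43968487 : 0.24531438
Antimony pattern (n=2): 0.32729841 : 0.48960318 : 0.18309841
Convolve the two distributions (both contribute in 2-u steps):
  M: 0.05231362×0.32729841 = 0.017122
  M+2: 0.05231362×0.48960318 + 0.26268713×0.32729841 = 0.111590
  M+4: 0.05231362×0.18309841 + 0.26268713×0.48960318 + 0.43968487×0.32729841 = 0.282099
  M+6: 0.26268713×0.18309841 + 0.43968487×0.48960318 + 0.24531438×0.32729841 = 0.343660
  M+8: 0.43968487×0.18309841 + 0.24531438×0.48960318 = 0.200612
  M+10: 0.24531438×0.18309841 = 0.044917
Scale to base peak (0.343660) = 100: 5.0 : 32.5 : 82.1 : 100.0 : 58.4 : 13.1

5.0 : 32.5 : 82.1 : 100.0 : 58.4 : 13.1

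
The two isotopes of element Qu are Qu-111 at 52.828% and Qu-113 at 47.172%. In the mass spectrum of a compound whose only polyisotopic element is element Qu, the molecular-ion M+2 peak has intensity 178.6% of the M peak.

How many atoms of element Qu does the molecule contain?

2

For n independent Qu atoms, I(M+2)/I(M) = n · (abundance Qu-113) / (abundance Qu-111) = n · 0.47172/0.52828.
n = 1.786 × 0.52828/0.47172 = 2.00 ≈ 2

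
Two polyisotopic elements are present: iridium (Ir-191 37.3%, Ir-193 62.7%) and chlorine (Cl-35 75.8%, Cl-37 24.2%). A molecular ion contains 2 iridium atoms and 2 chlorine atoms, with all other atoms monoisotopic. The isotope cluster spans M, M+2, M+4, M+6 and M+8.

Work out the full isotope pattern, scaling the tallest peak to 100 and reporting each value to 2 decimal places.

19.71 : 78.84 : 100.00 : 42.31 : 5.68

Iridium pattern (n=2): 0.139129 : 0.467742 : 0.393129
Chlorine pattern (n=2): 0.574564 : 0.366872 : 0.058564
Convolve the two distributions (both contribute in 2-u steps):
  M: 0.139129×0.574564 = 0.079939
  M+2: 0.139129×0.366872 + 0.467742×0.574564 = 0.319790
  M+4: 0.139129×0.058564 + 0.467742×0.366872 + 0.393129×0.574564 = 0.405627
  M+6: 0.467742×0.058564 + 0.393129×0.366872 = 0.171621
  M+8: 0.393129×0.058564 = 0.023023
Scale to base peak (0.405627) = 100: 19.71 : 78.84 : 100.00 : 42.31 : 5.68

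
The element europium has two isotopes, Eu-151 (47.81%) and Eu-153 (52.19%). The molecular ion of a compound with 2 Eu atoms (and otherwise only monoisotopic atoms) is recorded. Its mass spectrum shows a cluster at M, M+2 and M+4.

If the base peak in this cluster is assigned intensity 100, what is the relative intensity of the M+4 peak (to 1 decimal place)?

Term probabilities: M 0.2286, M+2 0.4990, M+4 0.2724. Base peak = M+2.
P(M+2) = C(2,1) × 0.4781^1 × 0.5219^1 = 2 × 0.4781 × 0.5219 = 0.499041 (base)
P(M+4) = C(2,2) × 0.4781^0 × 0.5219^2 = 1 × 1.0000 × 0.27237961 = 0.272380
Relative intensity = 0.272380 / 0.499041 × 100 = 54.6

54.6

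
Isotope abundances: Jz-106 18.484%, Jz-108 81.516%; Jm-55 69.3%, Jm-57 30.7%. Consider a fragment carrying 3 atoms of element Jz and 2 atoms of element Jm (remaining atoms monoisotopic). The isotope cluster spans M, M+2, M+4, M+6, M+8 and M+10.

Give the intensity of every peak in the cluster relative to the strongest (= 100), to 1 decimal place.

Element Jz pattern (n=3): 0.00631521 : 0.08355184 : 0.36847068 : 0.54166227
Element Jm pattern (n=2): 0.480249 : 0.425502 : 0.094249
Convolve the two distributions (both contribute in 2-u steps):
  M: 0.00631521×0.480249 = 0.003033
  M+2: 0.00631521×0.425502 + 0.08355184×0.480249 = 0.042813
  M+4: 0.00631521×0.094249 + 0.08355184×0.425502 + 0.36847068×0.480249 = 0.213104
  M+6: 0.08355184×0.094249 + 0.36847068×0.425502 + 0.54166227×0.480249 = 0.424792
  M+8: 0.36847068×0.094249 + 0.54166227×0.425502 = 0.265206
  M+10: 0.54166227×0.094249 = 0.051051
Scale to base peak (0.424792) = 100: 0.7 : 10.1 : 50.2 : 100.0 : 62.4 : 12.0

0.7 : 10.1 : 50.2 : 100.0 : 62.4 : 12.0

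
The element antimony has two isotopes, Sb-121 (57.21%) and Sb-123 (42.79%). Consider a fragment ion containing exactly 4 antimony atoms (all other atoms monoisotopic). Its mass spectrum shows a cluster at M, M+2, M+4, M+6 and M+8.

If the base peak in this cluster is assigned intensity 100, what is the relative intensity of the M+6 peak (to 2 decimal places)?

Binomial terms of (0.5721 + 0.4279)^4: M 0.1071, M+2 0.3205, M+4 0.3596, M+6 0.1793, M+8 0.0335 → M+4 is the base peak.
P(M+4) = C(4,2) × 0.5721^2 × 0.4279^2 = 6 × 0.32729841 × 0.18309841 = 0.359567 (base)
P(M+6) = C(4,3) × 0.5721^1 × 0.4279^3 = 4 × 0.5721 × 0.07834781 = 0.179291
Relative intensity = 0.179291 / 0.359567 × 100 = 49.86

49.86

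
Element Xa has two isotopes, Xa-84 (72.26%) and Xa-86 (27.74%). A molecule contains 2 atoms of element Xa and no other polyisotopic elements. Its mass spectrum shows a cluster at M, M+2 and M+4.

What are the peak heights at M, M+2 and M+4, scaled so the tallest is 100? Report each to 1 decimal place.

100.0 : 76.8 : 14.7

The 2 Xa atoms are independent, so intensities follow the terms of (0.7226 + 0.2774)^2.
P(M) = 0.7226^2 = 0.522151
P(M+2) = 2 × 0.7226^1 × 0.2774^1 = 0.400898
P(M+4) = 0.2774^2 = 0.076951
The M peak is largest (0.522151); scaling to 100 gives 100.0 : 76.8 : 14.7.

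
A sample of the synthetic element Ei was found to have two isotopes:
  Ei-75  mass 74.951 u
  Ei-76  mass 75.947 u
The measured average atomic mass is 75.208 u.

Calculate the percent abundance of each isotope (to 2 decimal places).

Writing the weighted mean with unknown fraction x of Ei-75:
74.951·x + 75.947·(1 − x) = 75.208
(74.951 − 75.947)·x = 75.208 − 75.947
x = -0.739 / -0.996 = 0.74197 → 74.20% Ei-75, 25.80% Ei-76.

Ei-75: 74.20%, Ei-76: 25.80%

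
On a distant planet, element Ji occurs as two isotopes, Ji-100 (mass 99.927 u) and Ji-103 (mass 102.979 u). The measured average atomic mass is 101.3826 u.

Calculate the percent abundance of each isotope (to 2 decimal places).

Writing the weighted mean with unknown fraction x of Ji-100:
99.927·x + 102.979·(1 − x) = 101.3826
(99.927 − 102.979)·x = 101.3826 − 102.979
x = -1.5964 / -3.052 = 0.52307 → 52.31% Ji-100, 47.69% Ji-103.

Ji-100: 52.31%, Ji-103: 47.69%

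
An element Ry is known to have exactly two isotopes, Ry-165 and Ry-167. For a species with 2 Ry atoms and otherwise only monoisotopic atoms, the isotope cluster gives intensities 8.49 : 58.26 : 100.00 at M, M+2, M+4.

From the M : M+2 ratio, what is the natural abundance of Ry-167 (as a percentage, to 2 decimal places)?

Let p = fractional abundance of Ry-165. I(M+2)/I(M) = [C(2,1)·p^1·(1−p)] / p^2 = 2·(1−p)/p = 58.26/8.49 = 6.8622
(1−p)/p = 6.8622/2 = 3.4311  ⇒  p = 1/(1 + 3.4311) = 0.2257
Ry-165: 22.57%, Ry-167: 77.43%.

77.43%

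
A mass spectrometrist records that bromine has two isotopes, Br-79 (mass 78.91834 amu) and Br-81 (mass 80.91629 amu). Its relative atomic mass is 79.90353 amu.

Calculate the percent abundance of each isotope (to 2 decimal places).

Br-79: 50.69%, Br-81: 49.31%

Writing the weighted mean with unknown fraction x of Br-79:
78.91834·x + 80.91629·(1 − x) = 79.90353
(78.91834 − 80.91629)·x = 79.90353 − 80.91629
x = -1.01276 / -1.99795 = 0.50690 → 50.69% Br-79, 49.31% Br-81.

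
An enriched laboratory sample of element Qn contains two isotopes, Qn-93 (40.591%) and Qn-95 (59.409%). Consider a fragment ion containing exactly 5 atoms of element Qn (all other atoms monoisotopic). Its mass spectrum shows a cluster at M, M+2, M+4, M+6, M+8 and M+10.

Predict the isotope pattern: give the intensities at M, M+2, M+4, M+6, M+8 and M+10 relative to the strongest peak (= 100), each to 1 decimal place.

The 5 Qn atoms are independent, so intensities follow the terms of (0.40591 + 0.59409)^5.
P(M) = 0.40591^5 = 0.011019
P(M+2) = 5 × 0.40591^4 × 0.59409^1 = 0.080638
P(M+4) = 10 × 0.40591^3 × 0.59409^2 = 0.236044
P(M+6) = 10 × 0.40591^2 × 0.59409^3 = 0.345475
P(M+8) = 5 × 0.40591^1 × 0.59409^4 = 0.252818
P(M+10) = 0.59409^5 = 0.074005
The M+6 peak is largest (0.345475); scaling to 100 gives 3.2 : 23.3 : 68.3 : 100.0 : 73.2 : 21.4.

3.2 : 23.3 : 68.3 : 100.0 : 73.2 : 21.4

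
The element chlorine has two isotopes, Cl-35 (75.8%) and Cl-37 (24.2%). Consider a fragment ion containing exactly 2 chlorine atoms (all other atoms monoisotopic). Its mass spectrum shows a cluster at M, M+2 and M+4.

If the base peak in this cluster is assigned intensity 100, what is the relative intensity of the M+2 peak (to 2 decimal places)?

Binomial terms of (0.758 + 0.242)^2: M 0.5746, M+2 0.3669, M+4 0.0586 → M is the base peak.
P(M) = C(2,0) × 0.758^2 × 0.242^0 = 1 × 0.574564 × 1.0000 = 0.574564 (base)
P(M+2) = C(2,1) × 0.758^1 × 0.242^1 = 2 × 0.7580 × 0.2420 = 0.366872
Relative intensity = 0.366872 / 0.574564 × 100 = 63.85

63.85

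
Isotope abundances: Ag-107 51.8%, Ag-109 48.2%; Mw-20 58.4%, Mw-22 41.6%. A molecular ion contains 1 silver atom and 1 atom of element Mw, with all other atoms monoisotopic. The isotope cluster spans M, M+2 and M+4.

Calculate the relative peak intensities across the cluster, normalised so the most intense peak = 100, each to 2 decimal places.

60.87 : 100.00 : 40.35

Silver pattern (n=1): 0.5180 : 0.4820
Element Mw pattern (n=1): 0.5840 : 0.4160
Convolve the two distributions (both contribute in 2-u steps):
  M: 0.5180×0.5840 = 0.302512
  M+2: 0.5180×0.4160 + 0.4820×0.5840 = 0.496976
  M+4: 0.4820×0.4160 = 0.200512
Scale to base peak (0.496976) = 100: 60.87 : 100.00 : 40.35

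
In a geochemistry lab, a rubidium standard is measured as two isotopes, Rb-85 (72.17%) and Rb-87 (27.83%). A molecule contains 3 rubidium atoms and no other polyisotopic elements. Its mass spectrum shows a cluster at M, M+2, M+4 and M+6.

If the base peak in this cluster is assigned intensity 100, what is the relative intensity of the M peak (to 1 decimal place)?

86.4

Term probabilities: M 0.3759, M+2 0.4349, M+4 0.1677, M+6 0.0216. Base peak = M+2.
P(M+2) = C(3,1) × 0.7217^2 × 0.2783^1 = 3 × 0.52085089 × 0.2783 = 0.434858 (base)
P(M) = C(3,0) × 0.7217^3 × 0.2783^0 = 1 × 0.37589809 × 1.0000 = 0.375898
Relative intensity = 0.375898 / 0.434858 × 100 = 86.4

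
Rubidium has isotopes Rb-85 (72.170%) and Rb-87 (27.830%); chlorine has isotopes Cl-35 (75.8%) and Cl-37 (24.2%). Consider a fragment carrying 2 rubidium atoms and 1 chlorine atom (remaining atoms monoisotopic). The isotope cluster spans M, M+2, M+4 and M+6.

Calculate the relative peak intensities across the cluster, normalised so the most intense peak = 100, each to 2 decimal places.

Rubidium pattern (n=2): 0.52085089 : 0.40169822 : 0.07745089
Chlorine pattern (n=1): 0.7580 : 0.2420
Convolve the two distributions (both contribute in 2-u steps):
  M: 0.52085089×0.7580 = 0.394805
  M+2: 0.52085089×0.2420 + 0.40169822×0.7580 = 0.430533
  M+4: 0.40169822×0.2420 + 0.07745089×0.7580 = 0.155919
  M+6: 0.07745089×0.2420 = 0.018743
Scale to base peak (0.430533) = 100: 91.70 : 100.00 : 36.22 : 4.35

91.70 : 100.00 : 36.22 : 4.35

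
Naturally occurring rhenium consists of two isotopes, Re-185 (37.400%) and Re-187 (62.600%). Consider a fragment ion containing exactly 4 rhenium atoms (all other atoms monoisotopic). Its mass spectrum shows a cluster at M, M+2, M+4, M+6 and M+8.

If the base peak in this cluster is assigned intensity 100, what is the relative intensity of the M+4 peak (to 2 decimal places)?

(0.37400 + 0.62600)^4 gives M 0.0196, M+2 0.1310, M+4 0.3289, M+6 0.3670, M+8 0.1536; the largest is M+6.
P(M+6) = C(4,3) × 0.37400^1 × 0.62600^3 = 4 × 0.3740 × 0.24531438 = 0.366990 (base)
P(M+4) = C(4,2) × 0.37400^2 × 0.62600^2 = 6 × 0.139876 × 0.391876 = 0.328884
Relative intensity = 0.328884 / 0.366990 × 100 = 89.62

89.62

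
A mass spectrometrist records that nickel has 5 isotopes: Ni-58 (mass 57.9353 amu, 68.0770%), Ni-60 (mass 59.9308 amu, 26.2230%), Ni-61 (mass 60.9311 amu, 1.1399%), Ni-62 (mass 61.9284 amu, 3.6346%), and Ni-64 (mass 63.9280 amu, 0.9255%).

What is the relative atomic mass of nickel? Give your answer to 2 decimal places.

The abundance-weighted mean is 0.680770 × 57.9353 + 0.262230 × 59.9308 + 0.011399 × 60.9311 + 0.036346 × 61.9284 + 0.009255 × 63.9280
= 39.44061 + 15.71565 + 0.69455 + 2.25085 + 0.59165 = 58.69331 amu

58.69 amu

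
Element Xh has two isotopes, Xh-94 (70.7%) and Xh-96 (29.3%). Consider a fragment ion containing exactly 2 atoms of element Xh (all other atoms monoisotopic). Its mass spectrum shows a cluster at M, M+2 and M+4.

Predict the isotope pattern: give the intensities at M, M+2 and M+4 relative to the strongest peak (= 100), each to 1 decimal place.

100.0 : 82.9 : 17.2

The 2 Xh atoms are independent, so intensities follow the terms of (0.707 + 0.293)^2.
P(M) = 0.707^2 = 0.499849
P(M+2) = 2 × 0.707^1 × 0.293^1 = 0.414302
P(M+4) = 0.293^2 = 0.085849
The M peak is largest (0.499849); scaling to 100 gives 100.0 : 82.9 : 17.2.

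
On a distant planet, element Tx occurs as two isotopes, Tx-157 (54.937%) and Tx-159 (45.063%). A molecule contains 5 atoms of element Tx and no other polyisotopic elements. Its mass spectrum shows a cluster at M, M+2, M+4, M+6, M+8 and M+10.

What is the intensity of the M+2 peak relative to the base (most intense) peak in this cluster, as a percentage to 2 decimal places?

60.96%

Binomial terms of (0.54937 + 0.45063)^5: M 0.0500, M+2 0.2052, M+4 0.3367, M+6 0.2762, M+8 0.1133, M+10 0.0186 → M+4 is the base peak.
P(M+4) = C(5,2) × 0.54937^3 × 0.45063^2 = 10 × 0.16580393 × 0.2030674 = 0.336694 (base)
P(M+2) = C(5,1) × 0.54937^4 × 0.45063^1 = 5 × 0.0910877 × 0.45063 = 0.205234
Relative intensity = 0.205234 / 0.336694 × 100 = 60.96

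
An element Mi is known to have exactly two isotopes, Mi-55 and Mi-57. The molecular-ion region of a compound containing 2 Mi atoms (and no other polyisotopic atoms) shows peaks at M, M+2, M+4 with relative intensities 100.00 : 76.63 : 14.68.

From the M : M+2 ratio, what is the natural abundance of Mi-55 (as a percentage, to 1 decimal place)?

72.3%

If p is the fraction of Mi that is Mi-55, then I(M+2)/I(M) = [C(2,1)·p^1·(1−p)] / p^2 = 2·(1−p)/p = 76.63/100.00 = 0.7663
(1−p)/p = 0.7663/2 = 0.3831  ⇒  p = 1/(1 + 0.3831) = 0.7230
Mi-55: 72.3%, Mi-57: 27.7%.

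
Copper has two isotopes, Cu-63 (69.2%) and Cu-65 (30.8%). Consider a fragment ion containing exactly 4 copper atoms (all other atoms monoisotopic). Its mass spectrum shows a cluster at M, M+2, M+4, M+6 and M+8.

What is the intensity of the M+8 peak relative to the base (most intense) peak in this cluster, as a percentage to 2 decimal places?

2.20%

(0.692 + 0.308)^4 gives M 0.2293, M+2 0.4083, M+4 0.2726, M+6 0.0809, M+8 0.0090; the largest is M+2.
P(M+2) = C(4,1) × 0.692^3 × 0.308^1 = 4 × 0.33137389 × 0.3080 = 0.408253 (base)
P(M+8) = C(4,4) × 0.692^0 × 0.308^4 = 1 × 1.0000 × 0.00899918 = 0.008999
Relative intensity = 0.008999 / 0.408253 × 100 = 2.20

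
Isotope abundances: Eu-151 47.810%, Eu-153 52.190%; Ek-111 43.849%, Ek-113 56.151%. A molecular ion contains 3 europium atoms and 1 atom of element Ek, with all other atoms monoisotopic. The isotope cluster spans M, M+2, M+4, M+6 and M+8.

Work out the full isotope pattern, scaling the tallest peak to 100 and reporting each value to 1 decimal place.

12.9 : 58.6 : 100.0 : 75.7 : 21.4

Europium pattern (n=3): 0.10928391 : 0.3578871 : 0.39067407 : 0.14215492
Element Ek pattern (n=1): 0.43849 : 0.56151
Convolve the two distributions (both contribute in 2-u steps):
  M: 0.10928391×0.43849 = 0.047920
  M+2: 0.10928391×0.56151 + 0.3578871×0.43849 = 0.218294
  M+4: 0.3578871×0.56151 + 0.39067407×0.43849 = 0.372264
  M+6: 0.39067407×0.56151 + 0.14215492×0.43849 = 0.281701
  M+8: 0.14215492×0.56151 = 0.079821
Scale to base peak (0.372264) = 100: 12.9 : 58.6 : 100.0 : 75.7 : 21.4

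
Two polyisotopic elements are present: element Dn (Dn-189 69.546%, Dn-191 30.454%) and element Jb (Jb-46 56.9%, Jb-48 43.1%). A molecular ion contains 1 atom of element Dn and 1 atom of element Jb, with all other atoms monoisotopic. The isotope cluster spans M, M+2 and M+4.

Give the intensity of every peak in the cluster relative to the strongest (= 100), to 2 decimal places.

83.66 : 100.00 : 27.75

Element Dn pattern (n=1): 0.69546 : 0.30454
Element Jb pattern (n=1): 0.5690 : 0.4310
Convolve the two distributions (both contribute in 2-u steps):
  M: 0.69546×0.5690 = 0.395717
  M+2: 0.69546×0.4310 + 0.30454×0.5690 = 0.473027
  M+4: 0.30454×0.4310 = 0.131257
Scale to base peak (0.473027) = 100: 83.66 : 100.00 : 27.75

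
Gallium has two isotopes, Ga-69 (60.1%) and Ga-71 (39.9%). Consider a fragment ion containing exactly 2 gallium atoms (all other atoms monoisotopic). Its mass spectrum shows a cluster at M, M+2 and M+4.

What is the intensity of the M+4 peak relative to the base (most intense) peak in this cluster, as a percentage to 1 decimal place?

33.2%

(0.601 + 0.399)^2 gives M 0.3612, M+2 0.4796, M+4 0.1592; the largest is M+2.
P(M+2) = C(2,1) × 0.601^1 × 0.399^1 = 2 × 0.6010 × 0.3990 = 0.479598 (base)
P(M+4) = C(2,2) × 0.601^0 × 0.399^2 = 1 × 1.0000 × 0.159201 = 0.159201
Relative intensity = 0.159201 / 0.479598 × 100 = 33.2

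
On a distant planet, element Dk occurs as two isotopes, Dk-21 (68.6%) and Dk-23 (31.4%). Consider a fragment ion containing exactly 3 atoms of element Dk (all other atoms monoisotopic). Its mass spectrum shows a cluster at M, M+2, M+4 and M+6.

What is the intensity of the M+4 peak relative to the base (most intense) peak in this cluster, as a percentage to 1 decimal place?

Binomial terms of (0.686 + 0.314)^3: M 0.3228, M+2 0.4433, M+4 0.2029, M+6 0.0310 → M+2 is the base peak.
P(M+2) = C(3,1) × 0.686^2 × 0.314^1 = 3 × 0.470596 × 0.3140 = 0.443301 (base)
P(M+4) = C(3,2) × 0.686^1 × 0.314^2 = 3 × 0.6860 × 0.098596 = 0.202911
Relative intensity = 0.202911 / 0.443301 × 100 = 45.8

45.8%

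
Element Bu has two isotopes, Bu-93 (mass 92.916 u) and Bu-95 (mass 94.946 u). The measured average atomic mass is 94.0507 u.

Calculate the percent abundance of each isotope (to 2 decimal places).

Bu-93: 44.10%, Bu-95: 55.90%

Writing the weighted mean with unknown fraction x of Bu-93:
92.916·x + 94.946·(1 − x) = 94.0507
(92.916 − 94.946)·x = 94.0507 − 94.946
x = -0.8953 / -2.030 = 0.44103 → 44.10% Bu-93, 55.90% Bu-95.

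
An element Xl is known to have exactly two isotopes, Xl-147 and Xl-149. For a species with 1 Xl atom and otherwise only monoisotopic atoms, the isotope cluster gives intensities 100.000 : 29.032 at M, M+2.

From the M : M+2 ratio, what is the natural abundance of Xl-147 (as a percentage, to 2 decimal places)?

77.50%

Let p = fractional abundance of Xl-147. I(M+2)/I(M) = [C(1,1)·p^0·(1−p)] / p^1 = 1·(1−p)/p = 29.032/100.000 = 0.2903
(1−p)/p = 0.2903/1 = 0.2903  ⇒  p = 1/(1 + 0.2903) = 0.7750
Xl-147: 77.50%, Xl-149: 22.50%.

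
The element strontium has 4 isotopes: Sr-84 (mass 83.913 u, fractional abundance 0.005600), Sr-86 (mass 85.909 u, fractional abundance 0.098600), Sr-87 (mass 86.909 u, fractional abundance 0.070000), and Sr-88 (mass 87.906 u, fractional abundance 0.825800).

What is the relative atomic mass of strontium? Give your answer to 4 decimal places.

87.6169 u

The abundance-weighted mean is 0.005600 × 83.913 + 0.098600 × 85.909 + 0.070000 × 86.909 + 0.825800 × 87.906
= 0.46991 + 8.47063 + 6.08363 + 72.59277 = 87.61694 u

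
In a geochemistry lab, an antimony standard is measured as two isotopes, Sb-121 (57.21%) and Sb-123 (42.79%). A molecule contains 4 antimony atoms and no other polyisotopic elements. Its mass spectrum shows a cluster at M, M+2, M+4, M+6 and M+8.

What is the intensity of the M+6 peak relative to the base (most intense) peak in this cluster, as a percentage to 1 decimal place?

(0.5721 + 0.4279)^4 gives M 0.1071, M+2 0.3205, M+4 0.3596, M+6 0.1793, M+8 0.0335; the largest is M+4.
P(M+4) = C(4,2) × 0.5721^2 × 0.4279^2 = 6 × 0.32729841 × 0.18309841 = 0.359567 (base)
P(M+6) = C(4,3) × 0.5721^1 × 0.4279^3 = 4 × 0.5721 × 0.07834781 = 0.179291
Relative intensity = 0.179291 / 0.359567 × 100 = 49.9

49.9%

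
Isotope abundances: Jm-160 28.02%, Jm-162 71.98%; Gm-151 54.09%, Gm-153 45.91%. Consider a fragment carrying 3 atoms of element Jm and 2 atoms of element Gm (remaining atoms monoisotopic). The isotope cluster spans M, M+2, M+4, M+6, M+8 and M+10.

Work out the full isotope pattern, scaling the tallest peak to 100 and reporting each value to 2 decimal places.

1.78 : 16.76 : 59.88 : 100.00 : 76.70 : 21.77

Element Jm pattern (n=3): 0.02199907 : 0.1695389 : 0.43552498 : 0.37293705
Element Gm pattern (n=2): 0.29257281 : 0.49665438 : 0.21077281
Convolve the two distributions (both contribute in 2-u steps):
  M: 0.02199907×0.29257281 = 0.006436
  M+2: 0.02199907×0.49665438 + 0.1695389×0.29257281 = 0.060528
  M+4: 0.02199907×0.21077281 + 0.1695389×0.49665438 + 0.43552498×0.29257281 = 0.216262
  M+6: 0.1695389×0.21077281 + 0.43552498×0.49665438 + 0.37293705×0.29257281 = 0.361151
  M+8: 0.43552498×0.21077281 + 0.37293705×0.49665438 = 0.277018
  M+10: 0.37293705×0.21077281 = 0.078605
Scale to base peak (0.361151) = 100: 1.78 : 16.76 : 59.88 : 100.00 : 76.70 : 21.77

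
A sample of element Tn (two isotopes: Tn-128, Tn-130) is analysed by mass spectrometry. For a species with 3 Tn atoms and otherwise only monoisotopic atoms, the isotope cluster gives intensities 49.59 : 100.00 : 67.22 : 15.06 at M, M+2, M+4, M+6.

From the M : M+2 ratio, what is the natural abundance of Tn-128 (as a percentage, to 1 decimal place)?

If p is the fraction of Tn that is Tn-128, then I(M+2)/I(M) = [C(3,1)·p^2·(1−p)] / p^3 = 3·(1−p)/p = 100.00/49.59 = 2.0165
(1−p)/p = 2.0165/3 = 0.6722  ⇒  p = 1/(1 + 0.6722) = 0.5980
Tn-128: 59.8%, Tn-130: 40.2%.

59.8%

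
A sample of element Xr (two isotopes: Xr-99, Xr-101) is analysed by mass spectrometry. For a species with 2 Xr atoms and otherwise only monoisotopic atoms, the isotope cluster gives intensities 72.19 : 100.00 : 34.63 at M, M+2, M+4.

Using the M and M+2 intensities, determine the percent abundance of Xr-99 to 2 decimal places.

59.08%

If p is the fraction of Xr that is Xr-99, then I(M+2)/I(M) = [C(2,1)·p^1·(1−p)] / p^2 = 2·(1−p)/p = 100.00/72.19 = 1.3852
(1−p)/p = 1.3852/2 = 0.6926  ⇒  p = 1/(1 + 0.6926) = 0.5908
Xr-99: 59.08%, Xr-101: 40.92%.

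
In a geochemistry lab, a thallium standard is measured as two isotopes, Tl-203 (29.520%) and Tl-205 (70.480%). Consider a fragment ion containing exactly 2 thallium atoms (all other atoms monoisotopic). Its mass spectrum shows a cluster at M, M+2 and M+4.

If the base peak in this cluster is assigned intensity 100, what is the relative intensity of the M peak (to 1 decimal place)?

Term probabilities: M 0.0871, M+2 0.4161, M+4 0.4967. Base peak = M+4.
P(M+4) = C(2,2) × 0.29520^0 × 0.70480^2 = 1 × 1.0000 × 0.49674304 = 0.496743 (base)
P(M) = C(2,0) × 0.29520^2 × 0.70480^0 = 1 × 0.08714304 × 1.0000 = 0.087143
Relative intensity = 0.087143 / 0.496743 × 100 = 17.5

17.5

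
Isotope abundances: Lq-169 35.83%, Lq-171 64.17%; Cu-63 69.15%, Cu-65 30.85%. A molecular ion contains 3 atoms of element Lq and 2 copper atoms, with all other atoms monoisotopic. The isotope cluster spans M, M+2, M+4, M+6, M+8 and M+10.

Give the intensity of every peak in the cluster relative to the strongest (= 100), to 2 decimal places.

Element Lq pattern (n=3): 0.04599816 : 0.2471422 : 0.44262113 : 0.26423851
Copper pattern (n=2): 0.47817225 : 0.4266555 : 0.09517225
Convolve the two distributions (both contribute in 2-u steps):
  M: 0.04599816×0.47817225 = 0.021995
  M+2: 0.04599816×0.4266555 + 0.2471422×0.47817225 = 0.137802
  M+4: 0.04599816×0.09517225 + 0.2471422×0.4266555 + 0.44262113×0.47817225 = 0.321471
  M+6: 0.2471422×0.09517225 + 0.44262113×0.4266555 + 0.26423851×0.47817225 = 0.338719
  M+8: 0.44262113×0.09517225 + 0.26423851×0.4266555 = 0.154864
  M+10: 0.26423851×0.09517225 = 0.025148
Scale to base peak (0.338719) = 100: 6.49 : 40.68 : 94.91 : 100.00 : 45.72 : 7.42

6.49 : 40.68 : 94.91 : 100.00 : 45.72 : 7.42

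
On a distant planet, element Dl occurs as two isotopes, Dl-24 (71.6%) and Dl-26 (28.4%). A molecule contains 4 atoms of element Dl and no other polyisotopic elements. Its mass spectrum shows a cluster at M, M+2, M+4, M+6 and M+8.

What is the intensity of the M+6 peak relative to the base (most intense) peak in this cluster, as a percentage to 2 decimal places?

15.73%

(0.716 + 0.284)^4 gives M 0.2628, M+2 0.4170, M+4 0.2481, M+6 0.0656, M+8 0.0065; the largest is M+2.
P(M+2) = C(4,1) × 0.716^3 × 0.284^1 = 4 × 0.3670617 × 0.2840 = 0.416982 (base)
P(M+6) = C(4,3) × 0.716^1 × 0.284^3 = 4 × 0.7160 × 0.0229063 = 0.065604
Relative intensity = 0.065604 / 0.416982 × 100 = 15.73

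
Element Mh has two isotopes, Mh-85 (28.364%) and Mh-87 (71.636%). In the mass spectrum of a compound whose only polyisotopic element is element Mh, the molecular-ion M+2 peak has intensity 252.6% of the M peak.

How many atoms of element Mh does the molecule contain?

With n Mh atoms, P(M+2)/P(M) = C(n,1)·p^(n−1)q / p^n = n·q/p = n · 0.71636/0.28364.
n = 2.526 × 0.28364/0.71636 = 1.00 ≈ 1

1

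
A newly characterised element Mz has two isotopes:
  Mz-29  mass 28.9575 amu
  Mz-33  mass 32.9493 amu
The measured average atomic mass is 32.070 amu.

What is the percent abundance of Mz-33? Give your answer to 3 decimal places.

77.972%

With x = fraction of Mz-29 (so Mz-33 is 1 − x):
28.9575·x + 32.9493·(1 − x) = 32.070
(28.9575 − 32.9493)·x = 32.070 − 32.9493
x = -0.8793 / -3.9918 = 0.22028 → 22.028% Mz-29, 77.972% Mz-33.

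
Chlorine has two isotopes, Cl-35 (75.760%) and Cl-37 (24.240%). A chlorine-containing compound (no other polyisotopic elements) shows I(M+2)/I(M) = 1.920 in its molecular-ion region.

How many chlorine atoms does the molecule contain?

6

For n independent Cl atoms, I(M+2)/I(M) = n · (abundance Cl-37) / (abundance Cl-35) = n · 0.24240/0.75760.
n = 1.920 × 0.75760/0.24240 = 6.00 ≈ 6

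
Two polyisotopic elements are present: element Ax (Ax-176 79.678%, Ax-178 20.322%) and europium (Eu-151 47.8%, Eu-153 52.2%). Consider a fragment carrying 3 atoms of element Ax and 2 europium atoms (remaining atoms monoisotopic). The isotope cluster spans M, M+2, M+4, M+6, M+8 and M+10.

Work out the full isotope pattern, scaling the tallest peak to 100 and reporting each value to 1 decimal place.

Element Ax pattern (n=3): 0.50584245 : 0.38704775 : 0.09871714 : 0.00839265
Europium pattern (n=2): 0.228484 : 0.499032 : 0.272484
Convolve the two distributions (both contribute in 2-u steps):
  M: 0.50584245×0.228484 = 0.115577
  M+2: 0.50584245×0.499032 + 0.38704775×0.228484 = 0.340866
  M+4: 0.50584245×0.272484 + 0.38704775×0.499032 + 0.09871714×0.228484 = 0.353538
  M+6: 0.38704775×0.272484 + 0.09871714×0.499032 + 0.00839265×0.228484 = 0.156645
  M+8: 0.09871714×0.272484 + 0.00839265×0.499032 = 0.031087
  M+10: 0.00839265×0.272484 = 0.002287
Scale to base peak (0.353538) = 100: 32.7 : 96.4 : 100.0 : 44.3 : 8.8 : 0.6

32.7 : 96.4 : 100.0 : 44.3 : 8.8 : 0.6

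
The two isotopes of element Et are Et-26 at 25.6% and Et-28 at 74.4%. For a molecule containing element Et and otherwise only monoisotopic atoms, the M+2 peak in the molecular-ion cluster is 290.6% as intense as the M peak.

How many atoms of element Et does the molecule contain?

1

For n independent Et atoms, I(M+2)/I(M) = n · (abundance Et-28) / (abundance Et-26) = n · 0.744/0.256.
n = 2.906 × 0.256/0.744 = 1.00 ≈ 1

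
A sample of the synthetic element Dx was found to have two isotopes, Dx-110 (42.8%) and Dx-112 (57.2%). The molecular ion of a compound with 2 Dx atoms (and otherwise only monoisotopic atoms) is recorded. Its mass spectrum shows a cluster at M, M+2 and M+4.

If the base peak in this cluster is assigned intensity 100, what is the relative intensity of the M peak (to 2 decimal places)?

37.41

Binomial terms of (0.428 + 0.572)^2: M 0.1832, M+2 0.4896, M+4 0.3272 → M+2 is the base peak.
P(M+2) = C(2,1) × 0.428^1 × 0.572^1 = 2 × 0.4280 × 0.5720 = 0.489632 (base)
P(M) = C(2,0) × 0.428^2 × 0.572^0 = 1 × 0.183184 × 1.0000 = 0.183184
Relative intensity = 0.183184 / 0.489632 × 100 = 37.41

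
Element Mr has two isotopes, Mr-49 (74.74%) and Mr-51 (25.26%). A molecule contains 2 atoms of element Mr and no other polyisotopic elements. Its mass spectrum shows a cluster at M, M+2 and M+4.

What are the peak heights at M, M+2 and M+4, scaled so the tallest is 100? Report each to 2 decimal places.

Each Mr atom is independently Mr-49 (p = 0.7474) or Mr-51 (q = 0.2526); the cluster is the binomial expansion (p + q)^2.
P(M) = 0.7474^2 = 0.558607
P(M+2) = 2 × 0.7474^1 × 0.2526^1 = 0.377586
P(M+4) = 0.2526^2 = 0.063807
The M peak is largest (0.558607); scaling to 100 gives 100.00 : 67.59 : 11.42.

100.00 : 67.59 : 11.42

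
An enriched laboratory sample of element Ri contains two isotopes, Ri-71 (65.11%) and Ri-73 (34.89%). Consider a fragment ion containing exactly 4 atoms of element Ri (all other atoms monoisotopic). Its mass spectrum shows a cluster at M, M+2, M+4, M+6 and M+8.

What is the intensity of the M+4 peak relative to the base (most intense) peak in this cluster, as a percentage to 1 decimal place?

Binomial terms of (0.6511 + 0.3489)^4: M 0.1797, M+2 0.3852, M+4 0.3096, M+6 0.1106, M+8 0.0148 → M+2 is the base peak.
P(M+2) = C(4,1) × 0.6511^3 × 0.3489^1 = 4 × 0.27602161 × 0.3489 = 0.385216 (base)
P(M+4) = C(4,2) × 0.6511^2 × 0.3489^2 = 6 × 0.42393121 × 0.12173121 = 0.309634
Relative intensity = 0.309634 / 0.385216 × 100 = 80.4

80.4%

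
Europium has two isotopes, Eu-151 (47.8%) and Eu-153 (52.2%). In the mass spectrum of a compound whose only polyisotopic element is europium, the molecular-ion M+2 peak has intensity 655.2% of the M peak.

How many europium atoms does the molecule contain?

6

The M+2/M ratio from n Eu atoms is n · q/p = n · 0.522/0.478.
n = 6.552 × 0.478/0.522 = 6.00 ≈ 6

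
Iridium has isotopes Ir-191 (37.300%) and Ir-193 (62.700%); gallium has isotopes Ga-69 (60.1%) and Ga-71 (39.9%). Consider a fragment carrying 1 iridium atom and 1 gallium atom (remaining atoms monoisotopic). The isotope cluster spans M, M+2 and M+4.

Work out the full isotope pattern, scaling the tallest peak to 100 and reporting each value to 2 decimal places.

42.65 : 100.00 : 47.59

Iridium pattern (n=1): 0.3730 : 0.6270
Gallium pattern (n=1): 0.6010 : 0.3990
Convolve the two distributions (both contribute in 2-u steps):
  M: 0.3730×0.6010 = 0.224173
  M+2: 0.3730×0.3990 + 0.6270×0.6010 = 0.525654
  M+4: 0.6270×0.3990 = 0.250173
Scale to base peak (0.525654) = 100: 42.65 : 100.00 : 47.59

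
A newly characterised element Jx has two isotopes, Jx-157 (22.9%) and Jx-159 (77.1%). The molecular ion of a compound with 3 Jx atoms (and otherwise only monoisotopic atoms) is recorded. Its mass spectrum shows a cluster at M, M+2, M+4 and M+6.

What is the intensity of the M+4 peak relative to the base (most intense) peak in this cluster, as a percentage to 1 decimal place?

Term probabilities: M 0.0120, M+2 0.1213, M+4 0.4084, M+6 0.4583. Base peak = M+6.
P(M+6) = C(3,3) × 0.229^0 × 0.771^3 = 1 × 1.0000 × 0.45831401 = 0.458314 (base)
P(M+4) = C(3,2) × 0.229^1 × 0.771^2 = 3 × 0.2290 × 0.594441 = 0.408381
Relative intensity = 0.408381 / 0.458314 × 100 = 89.1

89.1%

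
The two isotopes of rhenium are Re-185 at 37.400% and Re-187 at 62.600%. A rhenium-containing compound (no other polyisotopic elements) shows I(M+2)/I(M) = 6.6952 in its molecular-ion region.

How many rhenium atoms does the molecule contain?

For n independent Re atoms, I(M+2)/I(M) = n · (abundance Re-187) / (abundance Re-185) = n · 0.62600/0.37400.
n = 6.6952 × 0.37400/0.62600 = 4.00 ≈ 4

4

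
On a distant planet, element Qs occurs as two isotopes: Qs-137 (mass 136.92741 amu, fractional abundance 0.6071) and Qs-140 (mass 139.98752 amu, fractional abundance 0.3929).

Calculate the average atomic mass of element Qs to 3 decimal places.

138.130 amu

The abundance-weighted mean is 0.6071 × 136.92741 + 0.3929 × 139.98752
= 83.128631 + 55.001097 = 138.129728 amu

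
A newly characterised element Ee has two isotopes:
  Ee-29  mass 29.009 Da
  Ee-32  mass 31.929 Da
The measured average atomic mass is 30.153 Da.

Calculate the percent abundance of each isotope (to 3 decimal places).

Let x be the fractional abundance of Ee-29; then Ee-32 has abundance 1 − x.
29.009·x + 31.929·(1 − x) = 30.153
(29.009 − 31.929)·x = 30.153 − 31.929
x = -1.776 / -2.920 = 0.60822 → 60.822% Ee-29, 39.178% Ee-32.

Ee-29: 60.822%, Ee-32: 39.178%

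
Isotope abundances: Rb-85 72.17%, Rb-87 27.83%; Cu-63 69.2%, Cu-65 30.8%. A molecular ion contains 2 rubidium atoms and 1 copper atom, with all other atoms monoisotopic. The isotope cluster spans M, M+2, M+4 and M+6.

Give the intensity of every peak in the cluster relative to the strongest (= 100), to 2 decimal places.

82.22 : 100.00 : 40.45 : 5.44

Rubidium pattern (n=2): 0.52085089 : 0.40169822 : 0.07745089
Copper pattern (n=1): 0.6920 : 0.3080
Convolve the two distributions (both contribute in 2-u steps):
  M: 0.52085089×0.6920 = 0.360429
  M+2: 0.52085089×0.3080 + 0.40169822×0.6920 = 0.438397
  M+4: 0.40169822×0.3080 + 0.07745089×0.6920 = 0.177319
  M+6: 0.07745089×0.3080 = 0.023855
Scale to base peak (0.438397) = 100: 82.22 : 100.00 : 40.45 : 5.44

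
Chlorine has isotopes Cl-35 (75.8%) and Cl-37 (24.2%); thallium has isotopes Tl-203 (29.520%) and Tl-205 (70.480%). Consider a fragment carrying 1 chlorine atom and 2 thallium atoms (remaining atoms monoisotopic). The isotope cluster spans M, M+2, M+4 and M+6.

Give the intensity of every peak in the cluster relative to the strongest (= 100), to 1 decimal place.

Chlorine pattern (n=1): 0.7580 : 0.2420
Thallium pattern (n=2): 0.08714304 : 0.41611392 : 0.49674304
Convolve the two distributions (both contribute in 2-u steps):
  M: 0.7580×0.08714304 = 0.066054
  M+2: 0.7580×0.41611392 + 0.2420×0.08714304 = 0.336503
  M+4: 0.7580×0.49674304 + 0.2420×0.41611392 = 0.477231
  M+6: 0.2420×0.49674304 = 0.120212
Scale to base peak (0.477231) = 100: 13.8 : 70.5 : 100.0 : 25.2

13.8 : 70.5 : 100.0 : 25.2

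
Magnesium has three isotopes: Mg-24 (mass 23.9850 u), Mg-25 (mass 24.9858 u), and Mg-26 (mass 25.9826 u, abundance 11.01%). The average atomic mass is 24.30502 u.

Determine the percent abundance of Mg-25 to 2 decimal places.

10.00%

Let x and y be the fractions of Mg-24 and Mg-25. Then x + y = 1 − 0.1101 = 0.8899 and 23.9850x + 24.9858y = 24.30502 − 0.1101×25.9826 = 21.44433574.
Substituting: 23.9850x + 24.9858(0.8899 − x) = 21.44433574
(23.9850 − 24.9858)x = -0.79052768  ⇒  x = 0.78990, y = 0.10000
Mg-24: 78.99%, Mg-25: 10.00%.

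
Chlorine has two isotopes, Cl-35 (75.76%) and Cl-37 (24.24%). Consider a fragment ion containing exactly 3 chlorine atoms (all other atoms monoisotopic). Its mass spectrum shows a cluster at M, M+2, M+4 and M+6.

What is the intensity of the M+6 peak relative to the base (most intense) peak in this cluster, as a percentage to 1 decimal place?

3.3%

Term probabilities: M 0.4348, M+2 0.4174, M+4 0.1335, M+6 0.0142. Base peak = M.
P(M) = C(3,0) × 0.7576^3 × 0.2424^0 = 1 × 0.4348304 × 1.0000 = 0.434830 (base)
P(M+6) = C(3,3) × 0.7576^0 × 0.2424^3 = 1 × 1.0000 × 0.01424288 = 0.014243
Relative intensity = 0.014243 / 0.434830 × 100 = 3.3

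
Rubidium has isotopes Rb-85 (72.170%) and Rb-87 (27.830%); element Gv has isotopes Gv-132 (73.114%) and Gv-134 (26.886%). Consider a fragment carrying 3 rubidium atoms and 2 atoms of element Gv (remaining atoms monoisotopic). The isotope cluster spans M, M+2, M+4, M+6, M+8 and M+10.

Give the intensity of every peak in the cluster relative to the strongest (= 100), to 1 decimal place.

52.8 : 100.0 : 75.7 : 28.6 : 5.4 : 0.4

Rubidium pattern (n=3): 0.37589809 : 0.43485841 : 0.16768892 : 0.02155458
Element Gv pattern (n=2): 0.5345657 : 0.3931486 : 0.0722857
Convolve the two distributions (both contribute in 2-u steps):
  M: 0.37589809×0.5345657 = 0.200942
  M+2: 0.37589809×0.3931486 + 0.43485841×0.5345657 = 0.380244
  M+4: 0.37589809×0.0722857 + 0.43485841×0.3931486 + 0.16768892×0.5345657 = 0.287777
  M+6: 0.43485841×0.0722857 + 0.16768892×0.3931486 + 0.02155458×0.5345657 = 0.108883
  M+8: 0.16768892×0.0722857 + 0.02155458×0.3931486 = 0.020596
  M+10: 0.02155458×0.0722857 = 0.001558
Scale to base peak (0.380244) = 100: 52.8 : 100.0 : 75.7 : 28.6 : 5.4 : 0.4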